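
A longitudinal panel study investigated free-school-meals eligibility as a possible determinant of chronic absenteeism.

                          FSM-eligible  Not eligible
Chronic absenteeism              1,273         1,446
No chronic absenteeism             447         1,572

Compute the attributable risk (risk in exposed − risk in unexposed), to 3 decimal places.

Reading the table with exposure as columns: a = 1273 (FSM-eligible, case), b = 447 (FSM-eligible, non-case), c = 1446 (Not eligible, case), d = 1572.
Risk in exposed = 1273/1720 = 0.740116; risk in unexposed = 1446/3018 = 0.479125.
Risk difference = 0.740116 − 0.479125 = 0.260991

0.261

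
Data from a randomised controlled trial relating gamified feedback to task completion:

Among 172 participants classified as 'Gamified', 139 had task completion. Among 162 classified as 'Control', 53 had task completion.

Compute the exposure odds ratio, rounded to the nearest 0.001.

8.663

From the description: a = 139, b = 33, c = 53, d = 109.
OR = (a·d)/(b·c) = (139 × 109) / (33 × 53) = 15151 / 1749 = 8.66266
The odds of task completion are about 8.66 times as high in the gamified group.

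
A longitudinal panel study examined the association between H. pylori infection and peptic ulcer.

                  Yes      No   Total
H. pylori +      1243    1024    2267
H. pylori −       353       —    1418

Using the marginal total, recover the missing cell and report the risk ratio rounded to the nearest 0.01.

2.20

The missing cell is in the unexposed row: 1418 − 353 = 1065.
So a = 1243, b = 1024, c = 353, d = 1065.
RR = [a/(a+b)] / [c/(c+d)] = (1243/2267) / (353/1418) = 0.54830/0.24894 = 2.20253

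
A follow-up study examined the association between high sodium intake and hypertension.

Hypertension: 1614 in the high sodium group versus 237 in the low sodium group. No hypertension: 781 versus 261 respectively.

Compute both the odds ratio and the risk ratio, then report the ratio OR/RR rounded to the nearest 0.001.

From the description: a = 1614, b = 781, c = 237, d = 261.
OR = (1614·261)/(781·237) = 421254/185097 = 2.27586
Risk in exposed = 1614/2395 = 0.67390; risk in unexposed = 237/498 = 0.47590; RR = 1.41605
OR/RR = 2.27586 / 1.41605 = 1.60718
The outcome is not rare, so the OR lies further from 1 than the RR.

1.607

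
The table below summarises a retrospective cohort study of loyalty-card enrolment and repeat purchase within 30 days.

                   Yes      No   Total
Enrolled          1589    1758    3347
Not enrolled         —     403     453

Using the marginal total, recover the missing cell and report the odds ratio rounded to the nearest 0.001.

7.285

The missing cell is in the unexposed row: 453 − 403 = 50.
So a = 1589, b = 1758, c = 50, d = 403.
OR = (a·d)/(b·c) = (1589 × 403) / (1758 × 50) = 640367 / 87900 = 7.28518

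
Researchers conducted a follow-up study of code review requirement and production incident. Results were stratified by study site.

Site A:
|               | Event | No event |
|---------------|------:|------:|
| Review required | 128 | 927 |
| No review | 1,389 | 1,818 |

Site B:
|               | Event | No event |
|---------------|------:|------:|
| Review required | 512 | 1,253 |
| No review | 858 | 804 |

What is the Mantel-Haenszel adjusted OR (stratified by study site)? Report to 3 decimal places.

0.284

OR_MH = Σ(aᵢdᵢ/nᵢ) / Σ(bᵢcᵢ/nᵢ), where nᵢ is the stratum total.
Stratum 1 (Site A): n = 4262; a·d/n = 128·1818/4262 = 54.5997; b·c/n = 927·1389/4262 = 302.1124
Stratum 2 (Site B): n = 3427; a·d/n = 512·804/3427 = 120.1191; b·c/n = 1253·858/3427 = 313.7070
OR_MH = (54.5997 + 120.1191) / (302.1124 + 313.7070) = 174.7188 / 615.8194 = 0.28372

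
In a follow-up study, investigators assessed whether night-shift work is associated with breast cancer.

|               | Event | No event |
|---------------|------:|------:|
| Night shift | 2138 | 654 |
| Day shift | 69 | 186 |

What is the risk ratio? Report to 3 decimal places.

Cells: a = 2138, b = 654, c = 69, d = 186.
Risk in exposed = 2138/2792 = 0.76576; risk in unexposed = 69/255 = 0.27059.
RR = 0.76576 / 0.27059 = 2.82998
The risk among the exposed is 2.83 times that among the unexposed.

2.830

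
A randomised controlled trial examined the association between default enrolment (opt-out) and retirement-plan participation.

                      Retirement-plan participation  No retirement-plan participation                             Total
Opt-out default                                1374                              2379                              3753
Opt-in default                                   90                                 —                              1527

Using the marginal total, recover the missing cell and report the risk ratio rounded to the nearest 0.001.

The missing cell is in the unexposed row: 1527 − 90 = 1437.
So a = 1374, b = 2379, c = 90, d = 1437.
RR = [a/(a+b)] / [c/(c+d)] = (1374/3753) / (90/1527) = 0.36611/0.05894 = 6.21162

6.212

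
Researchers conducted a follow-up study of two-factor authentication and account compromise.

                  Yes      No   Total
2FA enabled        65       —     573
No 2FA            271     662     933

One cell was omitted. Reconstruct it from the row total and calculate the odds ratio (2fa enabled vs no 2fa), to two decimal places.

0.31

The missing cell is in the exposed row: 573 − 65 = 508.
So a = 65, b = 508, c = 271, d = 662.
OR = (a·d)/(b·c) = (65 × 662) / (508 × 271) = 43030 / 137668 = 0.31256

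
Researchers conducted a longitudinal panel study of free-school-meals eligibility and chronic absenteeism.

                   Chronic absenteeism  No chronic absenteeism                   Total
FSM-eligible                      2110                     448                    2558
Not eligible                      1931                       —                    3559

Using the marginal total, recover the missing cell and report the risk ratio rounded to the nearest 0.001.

The missing cell is in the unexposed row: 3559 − 1931 = 1628.
So a = 2110, b = 448, c = 1931, d = 1628.
RR = [a/(a+b)] / [c/(c+d)] = (2110/2558) / (1931/3559) = 0.82486/0.54257 = 1.52029

1.520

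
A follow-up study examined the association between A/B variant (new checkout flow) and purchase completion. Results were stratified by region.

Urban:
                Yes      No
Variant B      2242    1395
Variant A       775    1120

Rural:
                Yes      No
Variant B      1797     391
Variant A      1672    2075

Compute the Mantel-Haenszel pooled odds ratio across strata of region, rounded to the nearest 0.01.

OR_MH = Σ(aᵢdᵢ/nᵢ) / Σ(bᵢcᵢ/nᵢ), where nᵢ is the stratum total.
Stratum 1 (Urban): n = 5532; a·d/n = 2242·1120/5532 = 453.9118; b·c/n = 1395·775/5532 = 195.4311
Stratum 2 (Rural): n = 5935; a·d/n = 1797·2075/5935 = 628.2687; b·c/n = 391·1672/5935 = 110.1520
OR_MH = (453.9118 + 628.2687) / (195.4311 + 110.1520) = 1082.1805 / 305.5831 = 3.54136

3.54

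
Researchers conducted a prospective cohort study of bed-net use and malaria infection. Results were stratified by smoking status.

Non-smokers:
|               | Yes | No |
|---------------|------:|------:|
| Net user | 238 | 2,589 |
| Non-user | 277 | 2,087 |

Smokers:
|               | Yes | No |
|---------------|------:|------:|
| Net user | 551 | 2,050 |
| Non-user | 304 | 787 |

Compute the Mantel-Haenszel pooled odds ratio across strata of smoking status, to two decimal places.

0.69

OR_MH = Σ(aᵢdᵢ/nᵢ) / Σ(bᵢcᵢ/nᵢ), where nᵢ is the stratum total.
Stratum 1 (Non-smokers): n = 5191; a·d/n = 238·2087/5191 = 95.6860; b·c/n = 2589·277/5191 = 138.1531
Stratum 2 (Smokers): n = 3692; a·d/n = 551·787/3692 = 117.4531; b·c/n = 2050·304/3692 = 168.7974
OR_MH = (95.6860 + 117.4531) / (138.1531 + 168.7974) = 213.1391 / 306.9505 = 0.69438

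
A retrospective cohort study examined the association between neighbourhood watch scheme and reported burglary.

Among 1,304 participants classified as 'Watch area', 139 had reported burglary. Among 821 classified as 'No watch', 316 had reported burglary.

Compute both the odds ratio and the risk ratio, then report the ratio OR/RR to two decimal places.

0.69

From the description: a = 139, b = 1165, c = 316, d = 505.
OR = (139·505)/(1165·316) = 70195/368140 = 0.19067
Risk in exposed = 139/1304 = 0.10660; risk in unexposed = 316/821 = 0.38490; RR = 0.27694
OR/RR = 0.19067 / 0.27694 = 0.68849
The outcome is not rare, so the OR lies further from 1 than the RR.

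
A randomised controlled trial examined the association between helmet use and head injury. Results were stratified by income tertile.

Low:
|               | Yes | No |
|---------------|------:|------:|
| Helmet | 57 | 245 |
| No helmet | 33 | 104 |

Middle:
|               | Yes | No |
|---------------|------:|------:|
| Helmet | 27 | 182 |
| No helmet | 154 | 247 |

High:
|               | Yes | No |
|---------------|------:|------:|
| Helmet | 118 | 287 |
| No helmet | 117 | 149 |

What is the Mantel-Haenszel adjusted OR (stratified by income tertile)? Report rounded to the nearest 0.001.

OR_MH = Σ(aᵢdᵢ/nᵢ) / Σ(bᵢcᵢ/nᵢ), where nᵢ is the stratum total.
Stratum 1 (Low): n = 439; a·d/n = 57·104/439 = 13.5034; b·c/n = 245·33/439 = 18.4169
Stratum 2 (Middle): n = 610; a·d/n = 27·247/610 = 10.9328; b·c/n = 182·154/610 = 45.9475
Stratum 3 (High): n = 671; a·d/n = 118·149/671 = 26.2027; b·c/n = 287·117/671 = 50.0432
OR_MH = (13.5034 + 10.9328 + 26.2027) / (18.4169 + 45.9475 + 50.0432) = 50.6389 / 114.4076 = 0.44262

0.443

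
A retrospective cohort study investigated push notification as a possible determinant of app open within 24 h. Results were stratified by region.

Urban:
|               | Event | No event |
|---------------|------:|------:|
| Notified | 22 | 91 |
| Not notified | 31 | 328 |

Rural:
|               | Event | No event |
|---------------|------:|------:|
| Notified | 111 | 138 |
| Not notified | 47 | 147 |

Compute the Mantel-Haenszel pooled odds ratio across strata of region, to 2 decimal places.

OR_MH = Σ(aᵢdᵢ/nᵢ) / Σ(bᵢcᵢ/nᵢ), where nᵢ is the stratum total.
Stratum 1 (Urban): n = 472; a·d/n = 22·328/472 = 15.2881; b·c/n = 91·31/472 = 5.9767
Stratum 2 (Rural): n = 443; a·d/n = 111·147/443 = 36.8330; b·c/n = 138·47/443 = 14.6411
OR_MH = (15.2881 + 36.8330) / (5.9767 + 14.6411) = 52.1211 / 20.6178 = 2.52797

2.53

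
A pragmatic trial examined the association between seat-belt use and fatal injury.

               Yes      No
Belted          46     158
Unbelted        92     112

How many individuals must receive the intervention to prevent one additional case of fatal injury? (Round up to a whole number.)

5

Risk in treated group = 46/204 = 0.22549; risk in control = 92/204 = 0.45098.
Absolute risk reduction = 0.45098 − 0.22549 = 0.22549
NNT = 1 / ARR = 1 / 0.22549 = 4.435 → round up → 5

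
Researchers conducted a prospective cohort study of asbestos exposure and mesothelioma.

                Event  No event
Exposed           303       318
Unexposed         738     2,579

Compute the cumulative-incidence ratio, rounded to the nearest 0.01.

2.19

Cells: a = 303, b = 318, c = 738, d = 2579.
Risk in exposed = 303/621 = 0.48792; risk in unexposed = 738/3317 = 0.22249.
RR = 0.48792 / 0.22249 = 2.19301
The risk among the exposed is 2.19 times that among the unexposed.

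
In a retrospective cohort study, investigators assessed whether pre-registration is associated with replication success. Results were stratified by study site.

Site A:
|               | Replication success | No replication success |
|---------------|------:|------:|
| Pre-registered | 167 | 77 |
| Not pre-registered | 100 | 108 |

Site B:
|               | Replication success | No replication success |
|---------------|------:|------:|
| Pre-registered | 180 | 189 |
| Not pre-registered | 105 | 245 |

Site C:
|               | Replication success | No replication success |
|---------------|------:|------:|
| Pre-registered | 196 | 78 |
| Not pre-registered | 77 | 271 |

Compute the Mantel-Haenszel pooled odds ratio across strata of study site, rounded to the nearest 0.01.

3.44

OR_MH = Σ(aᵢdᵢ/nᵢ) / Σ(bᵢcᵢ/nᵢ), where nᵢ is the stratum total.
Stratum 1 (Site A): n = 452; a·d/n = 167·108/452 = 39.9027; b·c/n = 77·100/452 = 17.0354
Stratum 2 (Site B): n = 719; a·d/n = 180·245/719 = 61.3352; b·c/n = 189·105/719 = 27.6008
Stratum 3 (Site C): n = 622; a·d/n = 196·271/622 = 85.3955; b·c/n = 78·77/622 = 9.6559
OR_MH = (39.9027 + 61.3352 + 85.3955) / (17.0354 + 27.6008 + 9.6559) = 186.6333 / 54.2922 = 3.43757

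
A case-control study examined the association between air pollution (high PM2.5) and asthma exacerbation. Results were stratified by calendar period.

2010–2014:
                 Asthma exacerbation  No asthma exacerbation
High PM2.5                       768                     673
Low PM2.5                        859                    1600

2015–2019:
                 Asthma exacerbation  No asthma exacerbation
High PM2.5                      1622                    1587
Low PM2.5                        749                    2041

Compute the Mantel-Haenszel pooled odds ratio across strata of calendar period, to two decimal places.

OR_MH = Σ(aᵢdᵢ/nᵢ) / Σ(bᵢcᵢ/nᵢ), where nᵢ is the stratum total.
Stratum 1 (2010–2014): n = 3900; a·d/n = 768·1600/3900 = 315.0769; b·c/n = 673·859/3900 = 148.2326
Stratum 2 (2015–2019): n = 5999; a·d/n = 1622·2041/5999 = 551.8423; b·c/n = 1587·749/5999 = 198.1435
OR_MH = (315.0769 + 551.8423) / (148.2326 + 198.1435) = 866.9192 / 346.3761 = 2.50283

2.50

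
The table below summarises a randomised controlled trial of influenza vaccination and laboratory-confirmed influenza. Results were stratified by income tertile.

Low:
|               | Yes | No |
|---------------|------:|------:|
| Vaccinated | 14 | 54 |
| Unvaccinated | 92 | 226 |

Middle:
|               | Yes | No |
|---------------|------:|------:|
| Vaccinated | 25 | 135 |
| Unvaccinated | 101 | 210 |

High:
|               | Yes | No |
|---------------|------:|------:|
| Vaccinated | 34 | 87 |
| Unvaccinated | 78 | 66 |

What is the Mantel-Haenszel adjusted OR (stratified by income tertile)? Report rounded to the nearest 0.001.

0.412

OR_MH = Σ(aᵢdᵢ/nᵢ) / Σ(bᵢcᵢ/nᵢ), where nᵢ is the stratum total.
Stratum 1 (Low): n = 386; a·d/n = 14·226/386 = 8.1969; b·c/n = 54·92/386 = 12.8705
Stratum 2 (Middle): n = 471; a·d/n = 25·210/471 = 11.1465; b·c/n = 135·101/471 = 28.9490
Stratum 3 (High): n = 265; a·d/n = 34·66/265 = 8.4679; b·c/n = 87·78/265 = 25.6075
OR_MH = (8.1969 + 11.1465 + 8.4679) / (12.8705 + 28.9490 + 25.6075) = 27.8113 / 67.4271 = 0.41247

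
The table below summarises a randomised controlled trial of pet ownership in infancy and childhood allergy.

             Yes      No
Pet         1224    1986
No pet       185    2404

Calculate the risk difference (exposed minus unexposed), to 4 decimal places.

0.3099

Cells: a = 1224, b = 1986, c = 185, d = 2404.
Risk in exposed = 1224/3210 = 0.381308; risk in unexposed = 185/2589 = 0.071456.
Risk difference = 0.381308 − 0.071456 = 0.309852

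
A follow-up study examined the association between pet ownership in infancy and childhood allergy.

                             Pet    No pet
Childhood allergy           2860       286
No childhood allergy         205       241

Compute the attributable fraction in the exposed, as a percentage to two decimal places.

41.84

Reading the table with exposure as columns: a = 2860 (Pet, case), b = 205 (Pet, non-case), c = 286 (No pet, case), d = 241.
Risk in exposed = 2860/3065 = 0.93312; risk in unexposed = 286/527 = 0.54269.
RR = 0.93312/0.54269 = 1.71941
AR% = (RR − 1)/RR × 100 = (1.71941 − 1)/1.71941 × 100 = 41.8406%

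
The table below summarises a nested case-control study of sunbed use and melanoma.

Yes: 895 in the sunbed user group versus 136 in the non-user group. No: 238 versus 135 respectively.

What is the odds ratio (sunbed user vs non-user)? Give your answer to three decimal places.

3.733

From the description: a = 895, b = 238, c = 136, d = 135.
OR = (a·d)/(b·c) = (895 × 135) / (238 × 136) = 120825 / 32368 = 3.73285
The odds of melanoma are about 3.73 times as high in the sunbed user group.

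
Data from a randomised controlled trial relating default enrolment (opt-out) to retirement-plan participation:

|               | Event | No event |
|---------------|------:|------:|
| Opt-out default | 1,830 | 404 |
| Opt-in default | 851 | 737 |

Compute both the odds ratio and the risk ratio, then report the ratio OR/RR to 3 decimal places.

2.566

Cells: a = 1830, b = 404, c = 851, d = 737.
OR = (1830·737)/(404·851) = 1348710/343804 = 3.92290
Risk in exposed = 1830/2234 = 0.81916; risk in unexposed = 851/1588 = 0.53589; RR = 1.52858
OR/RR = 3.92290 / 1.52858 = 2.56637
The outcome is not rare, so the OR lies further from 1 than the RR.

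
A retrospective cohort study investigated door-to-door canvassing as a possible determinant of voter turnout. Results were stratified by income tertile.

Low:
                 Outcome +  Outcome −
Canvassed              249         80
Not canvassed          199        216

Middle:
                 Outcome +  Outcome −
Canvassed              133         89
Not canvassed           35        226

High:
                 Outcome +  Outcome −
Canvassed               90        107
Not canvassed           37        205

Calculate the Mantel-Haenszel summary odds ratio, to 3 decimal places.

OR_MH = Σ(aᵢdᵢ/nᵢ) / Σ(bᵢcᵢ/nᵢ), where nᵢ is the stratum total.
Stratum 1 (Low): n = 744; a·d/n = 249·216/744 = 72.2903; b·c/n = 80·199/744 = 21.3978
Stratum 2 (Middle): n = 483; a·d/n = 133·226/483 = 62.2319; b·c/n = 89·35/483 = 6.4493
Stratum 3 (High): n = 439; a·d/n = 90·205/439 = 42.0273; b·c/n = 107·37/439 = 9.0182
OR_MH = (72.2903 + 62.2319 + 42.0273) / (21.3978 + 6.4493 + 9.0182) = 176.5495 / 36.8653 = 4.78904

4.789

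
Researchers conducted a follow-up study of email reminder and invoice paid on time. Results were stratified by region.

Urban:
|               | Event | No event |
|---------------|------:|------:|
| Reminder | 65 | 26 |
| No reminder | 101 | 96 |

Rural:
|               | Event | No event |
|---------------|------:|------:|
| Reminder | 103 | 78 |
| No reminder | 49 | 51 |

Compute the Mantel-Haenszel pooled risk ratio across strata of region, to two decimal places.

RR_MH = Σ(aᵢ·n₀ᵢ/nᵢ) / Σ(cᵢ·n₁ᵢ/nᵢ), with n₁ᵢ = aᵢ+bᵢ (exposed), n₀ᵢ = cᵢ+dᵢ (unexposed), nᵢ = n₁ᵢ+n₀ᵢ.
Stratum 1 (Urban): n₁ = 91, n₀ = 197, n = 288; a·n₀/n = 65·197/288 = 44.4618; c·n₁/n = 101·91/288 = 31.9132
Stratum 2 (Rural): n₁ = 181, n₀ = 100, n = 281; a·n₀/n = 103·100/281 = 36.6548; c·n₁/n = 49·181/281 = 31.5623
RR_MH = (44.4618 + 36.6548) / (31.9132 + 31.5623) = 81.1166 / 63.4755 = 1.27792

1.28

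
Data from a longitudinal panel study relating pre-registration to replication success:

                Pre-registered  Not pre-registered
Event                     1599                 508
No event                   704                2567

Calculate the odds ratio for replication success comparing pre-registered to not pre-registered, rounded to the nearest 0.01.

Reading the table with exposure as columns: a = 1599 (Pre-registered, case), b = 704 (Pre-registered, non-case), c = 508 (Not pre-registered, case), d = 2567.
OR = (a·d)/(b·c) = (1599 × 2567) / (704 × 508) = 4104633 / 357632 = 11.47725
The odds of replication success are about 11.48 times as high in the pre-registered group.

11.48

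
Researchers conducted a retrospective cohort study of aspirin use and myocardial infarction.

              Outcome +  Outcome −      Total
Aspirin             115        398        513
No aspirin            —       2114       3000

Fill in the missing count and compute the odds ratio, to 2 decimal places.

The missing cell is in the unexposed row: 3000 − 2114 = 886.
So a = 115, b = 398, c = 886, d = 2114.
OR = (a·d)/(b·c) = (115 × 2114) / (398 × 886) = 243110 / 352628 = 0.68942

0.69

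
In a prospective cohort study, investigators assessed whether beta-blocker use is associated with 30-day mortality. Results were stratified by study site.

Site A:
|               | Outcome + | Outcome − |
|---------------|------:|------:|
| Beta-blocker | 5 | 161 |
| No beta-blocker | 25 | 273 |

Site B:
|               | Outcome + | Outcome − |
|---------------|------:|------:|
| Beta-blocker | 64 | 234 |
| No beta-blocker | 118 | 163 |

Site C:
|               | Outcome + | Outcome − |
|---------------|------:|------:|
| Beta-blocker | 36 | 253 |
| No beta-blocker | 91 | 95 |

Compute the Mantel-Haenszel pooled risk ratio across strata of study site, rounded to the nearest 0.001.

0.387

RR_MH = Σ(aᵢ·n₀ᵢ/nᵢ) / Σ(cᵢ·n₁ᵢ/nᵢ), with n₁ᵢ = aᵢ+bᵢ (exposed), n₀ᵢ = cᵢ+dᵢ (unexposed), nᵢ = n₁ᵢ+n₀ᵢ.
Stratum 1 (Site A): n₁ = 166, n₀ = 298, n = 464; a·n₀/n = 5·298/464 = 3.2112; c·n₁/n = 25·166/464 = 8.9440
Stratum 2 (Site B): n₁ = 298, n₀ = 281, n = 579; a·n₀/n = 64·281/579 = 31.0604; c·n₁/n = 118·298/579 = 60.7323
Stratum 3 (Site C): n₁ = 289, n₀ = 186, n = 475; a·n₀/n = 36·186/475 = 14.0968; c·n₁/n = 91·289/475 = 55.3663
RR_MH = (3.2112 + 31.0604 + 14.0968) / (8.9440 + 60.7323 + 55.3663) = 48.3685 / 125.0426 = 0.38682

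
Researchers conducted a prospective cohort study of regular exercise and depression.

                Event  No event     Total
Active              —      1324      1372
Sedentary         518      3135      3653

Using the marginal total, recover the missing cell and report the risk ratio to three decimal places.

0.247

The missing cell is in the exposed row: 1372 − 1324 = 48.
So a = 48, b = 1324, c = 518, d = 3135.
RR = [a/(a+b)] / [c/(c+d)] = (48/1372) / (518/3653) = 0.03499/0.14180 = 0.24672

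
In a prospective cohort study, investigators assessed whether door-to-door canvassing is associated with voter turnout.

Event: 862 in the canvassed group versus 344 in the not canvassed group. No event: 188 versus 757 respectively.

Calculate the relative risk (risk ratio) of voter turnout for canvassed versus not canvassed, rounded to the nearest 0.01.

2.63

From the description: a = 862, b = 188, c = 344, d = 757.
Risk in exposed = 862/1050 = 0.82095; risk in unexposed = 344/1101 = 0.31244.
RR = 0.82095 / 0.31244 = 2.62752
The risk among the exposed is 2.63 times that among the unexposed.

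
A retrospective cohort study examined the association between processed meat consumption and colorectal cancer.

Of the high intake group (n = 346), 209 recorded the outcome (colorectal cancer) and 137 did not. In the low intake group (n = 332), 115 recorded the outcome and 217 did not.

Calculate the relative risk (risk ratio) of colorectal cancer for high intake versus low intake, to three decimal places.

From the description: a = 209, b = 137, c = 115, d = 217.
Risk in exposed = 209/346 = 0.60405; risk in unexposed = 115/332 = 0.34639.
RR = 0.60405 / 0.34639 = 1.74386
The risk among the exposed is 1.74 times that among the unexposed.

1.744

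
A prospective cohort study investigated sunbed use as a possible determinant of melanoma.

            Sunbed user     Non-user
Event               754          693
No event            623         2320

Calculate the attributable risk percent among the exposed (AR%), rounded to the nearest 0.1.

58.0

Reading the table with exposure as columns: a = 754 (Sunbed user, case), b = 623 (Sunbed user, non-case), c = 693 (Non-user, case), d = 2320.
Risk in exposed = 754/1377 = 0.54757; risk in unexposed = 693/3013 = 0.23000.
RR = 0.54757/0.23000 = 2.38069
AR% = (RR − 1)/RR × 100 = (2.38069 − 1)/2.38069 × 100 = 57.9954%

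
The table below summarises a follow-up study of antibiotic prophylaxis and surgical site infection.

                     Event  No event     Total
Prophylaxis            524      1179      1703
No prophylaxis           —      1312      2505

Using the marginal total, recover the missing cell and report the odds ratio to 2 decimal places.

The missing cell is in the unexposed row: 2505 − 1312 = 1193.
So a = 524, b = 1179, c = 1193, d = 1312.
OR = (a·d)/(b·c) = (524 × 1312) / (1179 × 1193) = 687488 / 1406547 = 0.48878

0.49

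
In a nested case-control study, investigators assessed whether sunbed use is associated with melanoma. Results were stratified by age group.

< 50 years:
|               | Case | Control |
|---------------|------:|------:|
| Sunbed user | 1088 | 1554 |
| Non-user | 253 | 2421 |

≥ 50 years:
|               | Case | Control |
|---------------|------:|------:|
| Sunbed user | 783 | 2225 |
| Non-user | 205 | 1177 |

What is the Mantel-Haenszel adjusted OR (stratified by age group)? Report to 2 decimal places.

3.97

OR_MH = Σ(aᵢdᵢ/nᵢ) / Σ(bᵢcᵢ/nᵢ), where nᵢ is the stratum total.
Stratum 1 (< 50 years): n = 5316; a·d/n = 1088·2421/5316 = 495.4944; b·c/n = 1554·253/5316 = 73.9582
Stratum 2 (≥ 50 years): n = 4390; a·d/n = 783·1177/4390 = 209.9296; b·c/n = 2225·205/4390 = 103.9009
OR_MH = (495.4944 + 209.9296) / (73.9582 + 103.9009) = 705.4240 / 177.8592 = 3.96619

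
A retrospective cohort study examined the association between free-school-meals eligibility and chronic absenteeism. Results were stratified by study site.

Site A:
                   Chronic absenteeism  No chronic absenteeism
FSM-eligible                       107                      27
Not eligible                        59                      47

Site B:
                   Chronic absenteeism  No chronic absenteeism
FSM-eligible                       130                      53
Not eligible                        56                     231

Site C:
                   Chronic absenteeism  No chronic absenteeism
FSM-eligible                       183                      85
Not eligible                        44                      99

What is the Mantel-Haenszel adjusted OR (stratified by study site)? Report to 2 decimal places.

5.85

OR_MH = Σ(aᵢdᵢ/nᵢ) / Σ(bᵢcᵢ/nᵢ), where nᵢ is the stratum total.
Stratum 1 (Site A): n = 240; a·d/n = 107·47/240 = 20.9542; b·c/n = 27·59/240 = 6.6375
Stratum 2 (Site B): n = 470; a·d/n = 130·231/470 = 63.8936; b·c/n = 53·56/470 = 6.3149
Stratum 3 (Site C): n = 411; a·d/n = 183·99/411 = 44.0803; b·c/n = 85·44/411 = 9.0998
OR_MH = (20.9542 + 63.8936 + 44.0803) / (6.6375 + 6.3149 + 9.0998) = 128.9281 / 22.0522 = 5.84651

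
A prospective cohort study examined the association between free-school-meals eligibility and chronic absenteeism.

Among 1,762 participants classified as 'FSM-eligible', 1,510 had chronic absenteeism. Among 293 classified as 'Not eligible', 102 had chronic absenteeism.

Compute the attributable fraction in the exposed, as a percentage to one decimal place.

From the description: a = 1510, b = 252, c = 102, d = 191.
Risk in exposed = 1510/1762 = 0.85698; risk in unexposed = 102/293 = 0.34812.
RR = 0.85698/0.34812 = 2.46172
AR% = (RR − 1)/RR × 100 = (2.46172 − 1)/2.46172 × 100 = 59.3780%

59.4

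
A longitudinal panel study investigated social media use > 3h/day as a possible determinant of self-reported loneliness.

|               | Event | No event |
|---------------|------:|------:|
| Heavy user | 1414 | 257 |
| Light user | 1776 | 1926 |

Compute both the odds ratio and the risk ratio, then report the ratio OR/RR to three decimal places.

3.383

Cells: a = 1414, b = 257, c = 1776, d = 1926.
OR = (1414·1926)/(257·1776) = 2723364/456432 = 5.96664
Risk in exposed = 1414/1671 = 0.84620; risk in unexposed = 1776/3702 = 0.47974; RR = 1.76387
OR/RR = 5.96664 / 1.76387 = 3.38270
The outcome is not rare, so the OR lies further from 1 than the RR.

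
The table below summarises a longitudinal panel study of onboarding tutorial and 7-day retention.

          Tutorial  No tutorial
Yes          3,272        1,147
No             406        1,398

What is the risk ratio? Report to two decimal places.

Reading the table with exposure as columns: a = 3272 (Tutorial, case), b = 406 (Tutorial, non-case), c = 1147 (No tutorial, case), d = 1398.
Risk in exposed = 3272/3678 = 0.88961; risk in unexposed = 1147/2545 = 0.45069.
RR = 0.88961 / 0.45069 = 1.97390
The risk among the exposed is 1.97 times that among the unexposed.

1.97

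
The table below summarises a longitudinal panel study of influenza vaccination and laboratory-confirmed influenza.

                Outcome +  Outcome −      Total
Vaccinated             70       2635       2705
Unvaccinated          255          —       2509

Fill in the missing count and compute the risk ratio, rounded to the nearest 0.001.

The missing cell is in the unexposed row: 2509 − 255 = 2254.
So a = 70, b = 2635, c = 255, d = 2254.
RR = [a/(a+b)] / [c/(c+d)] = (70/2705) / (255/2509) = 0.02588/0.10163 = 0.25462

0.255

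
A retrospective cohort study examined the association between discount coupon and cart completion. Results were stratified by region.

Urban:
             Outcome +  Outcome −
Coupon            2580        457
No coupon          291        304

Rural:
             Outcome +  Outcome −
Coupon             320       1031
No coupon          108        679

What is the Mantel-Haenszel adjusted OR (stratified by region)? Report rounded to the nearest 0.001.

OR_MH = Σ(aᵢdᵢ/nᵢ) / Σ(bᵢcᵢ/nᵢ), where nᵢ is the stratum total.
Stratum 1 (Urban): n = 3632; a·d/n = 2580·304/3632 = 215.9471; b·c/n = 457·291/3632 = 36.6154
Stratum 2 (Rural): n = 2138; a·d/n = 320·679/2138 = 101.6277; b·c/n = 1031·108/2138 = 52.0804
OR_MH = (215.9471 + 101.6277) / (36.6154 + 52.0804) = 317.5748 / 88.6958 = 3.58049

3.580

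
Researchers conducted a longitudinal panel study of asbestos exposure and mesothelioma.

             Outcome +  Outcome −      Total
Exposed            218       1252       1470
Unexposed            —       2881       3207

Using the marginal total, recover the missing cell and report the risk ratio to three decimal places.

1.459

The missing cell is in the unexposed row: 3207 − 2881 = 326.
So a = 218, b = 1252, c = 326, d = 2881.
RR = [a/(a+b)] / [c/(c+d)] = (218/1470) / (326/3207) = 0.14830/0.10165 = 1.45888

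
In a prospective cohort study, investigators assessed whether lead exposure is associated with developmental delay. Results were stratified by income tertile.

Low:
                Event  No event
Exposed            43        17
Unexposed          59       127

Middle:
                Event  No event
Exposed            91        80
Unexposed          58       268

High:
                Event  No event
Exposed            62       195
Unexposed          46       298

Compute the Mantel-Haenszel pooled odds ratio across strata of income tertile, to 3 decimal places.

OR_MH = Σ(aᵢdᵢ/nᵢ) / Σ(bᵢcᵢ/nᵢ), where nᵢ is the stratum total.
Stratum 1 (Low): n = 246; a·d/n = 43·127/246 = 22.1992; b·c/n = 17·59/246 = 4.0772
Stratum 2 (Middle): n = 497; a·d/n = 91·268/497 = 49.0704; b·c/n = 80·58/497 = 9.3360
Stratum 3 (High): n = 601; a·d/n = 62·298/601 = 30.7421; b·c/n = 195·46/601 = 14.9251
OR_MH = (22.1992 + 49.0704 + 30.7421) / (4.0772 + 9.3360 + 14.9251) = 102.0117 / 28.3384 = 3.59977

3.600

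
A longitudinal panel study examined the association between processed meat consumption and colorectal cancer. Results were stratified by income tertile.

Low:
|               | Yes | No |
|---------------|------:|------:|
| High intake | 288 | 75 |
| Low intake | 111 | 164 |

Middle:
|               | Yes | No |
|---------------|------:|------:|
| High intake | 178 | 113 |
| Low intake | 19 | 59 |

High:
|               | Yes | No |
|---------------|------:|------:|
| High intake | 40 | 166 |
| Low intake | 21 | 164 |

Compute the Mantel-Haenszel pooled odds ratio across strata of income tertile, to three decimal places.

4.293

OR_MH = Σ(aᵢdᵢ/nᵢ) / Σ(bᵢcᵢ/nᵢ), where nᵢ is the stratum total.
Stratum 1 (Low): n = 638; a·d/n = 288·164/638 = 74.0313; b·c/n = 75·111/638 = 13.0486
Stratum 2 (Middle): n = 369; a·d/n = 178·59/369 = 28.4607; b·c/n = 113·19/369 = 5.8184
Stratum 3 (High): n = 391; a·d/n = 40·164/391 = 16.7775; b·c/n = 166·21/391 = 8.9156
OR_MH = (74.0313 + 28.4607 + 16.7775) / (13.0486 + 5.8184 + 8.9156) = 119.2695 / 27.7826 = 4.29296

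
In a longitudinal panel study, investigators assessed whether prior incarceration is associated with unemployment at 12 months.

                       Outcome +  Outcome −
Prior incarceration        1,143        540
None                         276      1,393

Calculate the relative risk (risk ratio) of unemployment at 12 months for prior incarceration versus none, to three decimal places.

4.107

Cells: a = 1143, b = 540, c = 276, d = 1393.
Risk in exposed = 1143/1683 = 0.67914; risk in unexposed = 276/1669 = 0.16537.
RR = 0.67914 / 0.16537 = 4.10685
The risk among the exposed is 4.11 times that among the unexposed.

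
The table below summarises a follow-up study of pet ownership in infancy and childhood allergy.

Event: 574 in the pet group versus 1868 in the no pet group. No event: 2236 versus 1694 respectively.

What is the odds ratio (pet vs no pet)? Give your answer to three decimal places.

0.233

From the description: a = 574, b = 2236, c = 1868, d = 1694.
OR = (a·d)/(b·c) = (574 × 1694) / (2236 × 1868) = 972356 / 4176848 = 0.23280
Exposure is associated with lower odds of childhood allergy (OR = 0.23 < 1).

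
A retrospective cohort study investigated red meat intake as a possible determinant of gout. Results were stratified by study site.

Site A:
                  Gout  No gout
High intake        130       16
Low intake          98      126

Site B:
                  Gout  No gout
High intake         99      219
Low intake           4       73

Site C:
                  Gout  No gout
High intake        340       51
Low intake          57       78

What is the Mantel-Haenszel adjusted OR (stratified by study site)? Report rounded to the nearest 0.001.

OR_MH = Σ(aᵢdᵢ/nᵢ) / Σ(bᵢcᵢ/nᵢ), where nᵢ is the stratum total.
Stratum 1 (Site A): n = 370; a·d/n = 130·126/370 = 44.2703; b·c/n = 16·98/370 = 4.2378
Stratum 2 (Site B): n = 395; a·d/n = 99·73/395 = 18.2962; b·c/n = 219·4/395 = 2.2177
Stratum 3 (Site C): n = 526; a·d/n = 340·78/526 = 50.4183; b·c/n = 51·57/526 = 5.5266
OR_MH = (44.2703 + 18.2962 + 50.4183) / (4.2378 + 2.2177 + 5.5266) = 112.9847 / 11.9822 = 9.42940

9.429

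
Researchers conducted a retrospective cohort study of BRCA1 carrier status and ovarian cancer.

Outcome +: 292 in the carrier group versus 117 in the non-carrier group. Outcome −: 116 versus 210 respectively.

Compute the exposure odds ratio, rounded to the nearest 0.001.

4.518

From the description: a = 292, b = 116, c = 117, d = 210.
OR = (a·d)/(b·c) = (292 × 210) / (116 × 117) = 61320 / 13572 = 4.51813
The odds of ovarian cancer are about 4.52 times as high in the carrier group.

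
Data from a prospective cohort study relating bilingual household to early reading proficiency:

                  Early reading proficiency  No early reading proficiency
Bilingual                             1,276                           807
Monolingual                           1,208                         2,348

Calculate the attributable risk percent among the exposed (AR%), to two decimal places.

44.54

Cells: a = 1276, b = 807, c = 1208, d = 2348.
Risk in exposed = 1276/2083 = 0.61258; risk in unexposed = 1208/3556 = 0.33971.
RR = 0.61258/0.33971 = 1.80325
AR% = (RR − 1)/RR × 100 = (1.80325 − 1)/1.80325 × 100 = 44.5446%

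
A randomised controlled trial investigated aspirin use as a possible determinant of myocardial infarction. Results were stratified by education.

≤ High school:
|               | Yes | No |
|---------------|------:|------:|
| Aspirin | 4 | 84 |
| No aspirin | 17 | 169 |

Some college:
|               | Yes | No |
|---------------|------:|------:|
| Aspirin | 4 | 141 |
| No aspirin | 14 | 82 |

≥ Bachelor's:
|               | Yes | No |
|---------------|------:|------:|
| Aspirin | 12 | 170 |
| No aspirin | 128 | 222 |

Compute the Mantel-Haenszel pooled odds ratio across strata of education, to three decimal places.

0.163

OR_MH = Σ(aᵢdᵢ/nᵢ) / Σ(bᵢcᵢ/nᵢ), where nᵢ is the stratum total.
Stratum 1 (≤ High school): n = 274; a·d/n = 4·169/274 = 2.4672; b·c/n = 84·17/274 = 5.2117
Stratum 2 (Some college): n = 241; a·d/n = 4·82/241 = 1.3610; b·c/n = 141·14/241 = 8.1909
Stratum 3 (≥ Bachelor's): n = 532; a·d/n = 12·222/532 = 5.0075; b·c/n = 170·128/532 = 40.9023
OR_MH = (2.4672 + 1.3610 + 5.0075) / (5.2117 + 8.1909 + 40.9023) = 8.8357 / 54.3048 = 0.16271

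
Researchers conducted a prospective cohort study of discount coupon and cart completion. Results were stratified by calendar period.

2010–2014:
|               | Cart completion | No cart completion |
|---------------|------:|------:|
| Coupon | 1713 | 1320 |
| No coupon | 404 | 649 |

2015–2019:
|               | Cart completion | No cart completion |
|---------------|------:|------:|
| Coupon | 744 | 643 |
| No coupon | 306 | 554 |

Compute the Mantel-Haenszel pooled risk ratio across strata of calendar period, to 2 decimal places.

RR_MH = Σ(aᵢ·n₀ᵢ/nᵢ) / Σ(cᵢ·n₁ᵢ/nᵢ), with n₁ᵢ = aᵢ+bᵢ (exposed), n₀ᵢ = cᵢ+dᵢ (unexposed), nᵢ = n₁ᵢ+n₀ᵢ.
Stratum 1 (2010–2014): n₁ = 3033, n₀ = 1053, n = 4086; a·n₀/n = 1713·1053/4086 = 441.4559; c·n₁/n = 404·3033/4086 = 299.8855
Stratum 2 (2015–2019): n₁ = 1387, n₀ = 860, n = 2247; a·n₀/n = 744·860/2247 = 284.7530; c·n₁/n = 306·1387/2247 = 188.8838
RR_MH = (441.4559 + 284.7530) / (299.8855 + 188.8838) = 726.2090 / 488.7693 = 1.48579

1.49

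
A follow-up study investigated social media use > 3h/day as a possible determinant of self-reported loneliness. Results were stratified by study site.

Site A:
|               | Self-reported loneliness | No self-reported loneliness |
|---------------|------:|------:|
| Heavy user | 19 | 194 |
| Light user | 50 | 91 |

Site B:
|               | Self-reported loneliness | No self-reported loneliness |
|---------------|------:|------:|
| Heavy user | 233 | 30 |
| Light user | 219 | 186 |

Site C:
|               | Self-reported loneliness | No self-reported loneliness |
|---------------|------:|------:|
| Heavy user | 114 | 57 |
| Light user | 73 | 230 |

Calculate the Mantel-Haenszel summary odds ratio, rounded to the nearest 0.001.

OR_MH = Σ(aᵢdᵢ/nᵢ) / Σ(bᵢcᵢ/nᵢ), where nᵢ is the stratum total.
Stratum 1 (Site A): n = 354; a·d/n = 19·91/354 = 4.8842; b·c/n = 194·50/354 = 27.4011
Stratum 2 (Site B): n = 668; a·d/n = 233·186/668 = 64.8772; b·c/n = 30·219/668 = 9.8353
Stratum 3 (Site C): n = 474; a·d/n = 114·230/474 = 55.3165; b·c/n = 57·73/474 = 8.7785
OR_MH = (4.8842 + 64.8772 + 55.3165) / (27.4011 + 9.8353 + 8.7785) = 125.0779 / 46.0149 = 2.71820

2.718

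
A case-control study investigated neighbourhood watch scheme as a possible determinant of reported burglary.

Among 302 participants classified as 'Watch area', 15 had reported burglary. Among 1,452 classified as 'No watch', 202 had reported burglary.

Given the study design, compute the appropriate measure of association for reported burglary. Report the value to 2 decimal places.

0.32

From the description: a = 15, b = 287, c = 202, d = 1250.
This is a case-control study: participants were sampled on outcome status, so risks in the source population cannot be estimated directly — relative risk is not valid here. The odds ratio is the appropriate measure.
OR = (a·d)/(b·c) = (15 × 1250) / (287 × 202) = 18750 / 57974 = 0.32342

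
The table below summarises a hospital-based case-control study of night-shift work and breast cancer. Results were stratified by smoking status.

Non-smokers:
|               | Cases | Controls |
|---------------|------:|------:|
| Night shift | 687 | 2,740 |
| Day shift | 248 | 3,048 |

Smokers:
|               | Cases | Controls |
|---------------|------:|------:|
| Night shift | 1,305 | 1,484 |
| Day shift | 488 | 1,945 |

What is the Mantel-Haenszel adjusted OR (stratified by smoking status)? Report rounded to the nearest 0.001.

OR_MH = Σ(aᵢdᵢ/nᵢ) / Σ(bᵢcᵢ/nᵢ), where nᵢ is the stratum total.
Stratum 1 (Non-smokers): n = 6723; a·d/n = 687·3048/6723 = 311.4645; b·c/n = 2740·248/6723 = 101.0739
Stratum 2 (Smokers): n = 5222; a·d/n = 1305·1945/5222 = 486.0638; b·c/n = 1484·488/5222 = 138.6810
OR_MH = (311.4645 + 486.0638) / (101.0739 + 138.6810) = 797.5283 / 239.7549 = 3.32643

3.326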